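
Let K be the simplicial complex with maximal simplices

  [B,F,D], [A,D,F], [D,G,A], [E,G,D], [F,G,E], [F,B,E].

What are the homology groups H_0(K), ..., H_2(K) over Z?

Order the vertices as A < B < D < E < F < G. Listing each simplex with vertices in this order, K has dimension 2 with simplices:

  0-simplices (6): A, B, D, E, F, G
  1-simplices (12): AD, AF, AG, BD, BE, BF, DE, DF, DG, EF, EG, FG
  2-simplices (6): ADF, ADG, BDF, BEF, DEG, EFG

so the chain groups are C_0 ≅ Z^6, C_1 ≅ Z^12, C_2 ≅ Z^6.

The boundary map ∂_1: C_1 → C_0 maps an edge to its endpoints' difference, ∂[p,q] = q − p. For instance
  ∂EF = F − E.
The 6×12 boundary matrix has rank 5 and Smith normal form diag(1,1,1,1,1).

∂_2: C_2 → C_1 acts by ∂[p,q,r] = [q,r] − [p,r] + [p,q]. For instance
  ∂ADG = DG − AG + AD,
  ∂BEF = EF − BF + BE.
As a 12×6 matrix over Z this has rank 6, with invariant factors (1,1,1,1,1,1).

From H_k ≅ ker(∂_k) / im(∂_{k+1}) we obtain:

  H_0: rank C_0 − rank ∂_1 = 6 − 5 = 1, and the invariant factors of ∂_1 are all 1, so H_0 ≅ Z.
  H_1: rank ker ∂_1 − rank ∂_2 = (12 − 5) − 6 = 1, and the invariant factors of ∂_2 are all 1, so H_1 ≅ Z.
  H_2: rank ker ∂_2 − rank ∂_3 = (6 − 6) − 0 = 0, and there is no ∂_3, so H_2 ≅ 0.

As a check, the Euler characteristic is 6 − 12 + 6 = 0, which agrees with 1 − 1 + 0 = 0.

H_0 = Z,  H_1 = Z,  H_2 = 0.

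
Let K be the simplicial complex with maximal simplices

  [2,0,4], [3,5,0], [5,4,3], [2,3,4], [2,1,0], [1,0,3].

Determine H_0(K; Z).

We work with the vertex ordering 0 < 1 < 2 < 3 < 4 < 5. The simplices of K, each written with vertices in increasing order, are:

  0-simplices (6): [0], [1], [2], [3], [4], [5]
  1-simplices (12): [0,1], [0,2], [0,3], [0,4], [0,5], [1,2], [1,3], [2,3], [2,4], [3,4], [3,5], [4,5]
  2-simplices (6): [0,1,2], [0,1,3], [0,2,4], [0,3,5], [2,3,4], [3,4,5]

so the chain groups are C_0 ≅ Z^6, C_1 ≅ Z^12, C_2 ≅ Z^6.

The boundary map ∂_1: C_1 → C_0 maps an edge to its endpoints' difference, ∂[p,q] = q − p.
This gives a 6×12 integer matrix of rank 5; reducing to Smith normal form yields diagonal entries (1,1,1,1,1).

The boundary map ∂_2: C_2 → C_1 sends each 2-simplex [p,q,r] to [q,r] − [p,r] + [p,q]. For instance
  ∂[0,1,2] = [1,2] − [0,2] + [0,1],
  ∂[0,1,3] = [1,3] − [0,3] + [0,1].
The resulting 12×6 matrix has rank 6, and its Smith normal form has invariant factors (1,1,1,1,1,1).

Reading off H_k = ker ∂_k / im ∂_{k+1}:

  H_0: rank C_0 − rank ∂_1 = 6 − 5 = 1, and the invariant factors of ∂_1 are all 1, so H_0 ≅ Z.

H_0 = Z.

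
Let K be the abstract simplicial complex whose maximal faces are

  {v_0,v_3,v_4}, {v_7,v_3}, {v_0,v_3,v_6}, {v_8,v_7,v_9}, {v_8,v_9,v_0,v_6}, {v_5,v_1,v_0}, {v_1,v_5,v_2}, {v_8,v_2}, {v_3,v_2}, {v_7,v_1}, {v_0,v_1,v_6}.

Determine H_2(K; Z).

Order the vertices as v_0 < v_1 < v_2 < v_3 < v_4 < v_5 < v_6 < v_7 < v_8 < v_9. Listing each simplex with vertices in this order, K has dimension 3 with simplices:

  0-simplices (10): [v_0], [v_1], [v_2], [v_3], [v_4], [v_5], [v_6], [v_7], [v_8], [v_9]
  1-simplices (22): (22 of them)
  2-simplices (10): [v_0,v_1,v_5], [v_0,v_1,v_6], [v_0,v_3,v_4], [v_0,v_3,v_6], [v_0,v_6,v_8], [v_0,v_6,v_9], [v_0,v_8,v_9], [v_1,v_2,v_5], [v_6,v_8,v_9], [v_7,v_8,v_9]
  3-simplices (1): [v_0,v_6,v_8,v_9]

Hence C_0 ≅ Z^10, C_1 ≅ Z^22, C_2 ≅ Z^10, C_3 ≅ Z^1.

Boundary ∂_1: C_1 → C_0 sends each edge [p,q] (with p < q) to q − p.
The 10×22 boundary matrix has rank 9 and Smith normal form diag(1,1,1,1,1,1,1,1,1).

The boundary map ∂_2: C_2 → C_1 maps a triangle to the signed sum of its edges. For instance
  ∂[v_0,v_6,v_9] = [v_6,v_9] − [v_0,v_9] + [v_0,v_6],
  ∂[v_0,v_3,v_4] = [v_3,v_4] − [v_0,v_4] + [v_0,v_3].
The resulting 22×10 matrix has rank 9, and its Smith normal form has invariant factors (1,1,1,1,1,1,1,1,1).

Boundary ∂_3: C_3 → C_2 sends each 3-simplex σ to the alternating sum Σ_i (−1)^i (σ with its i-th vertex removed). For instance
  ∂[v_0,v_6,v_8,v_9] = [v_6,v_8,v_9] − [v_0,v_8,v_9] + [v_0,v_6,v_9] − [v_0,v_6,v_8].
As a 10×1 matrix over Z this has rank 1, with invariant factors (1).

From H_k ≅ ker(∂_k) / im(∂_{k+1}) we obtain:

  H_2: rank ker ∂_2 − rank ∂_3 = (10 − 9) − 1 = 0, and the invariant factors of ∂_3 are all 1, so H_2 = 0.

H_2 ≅ 0.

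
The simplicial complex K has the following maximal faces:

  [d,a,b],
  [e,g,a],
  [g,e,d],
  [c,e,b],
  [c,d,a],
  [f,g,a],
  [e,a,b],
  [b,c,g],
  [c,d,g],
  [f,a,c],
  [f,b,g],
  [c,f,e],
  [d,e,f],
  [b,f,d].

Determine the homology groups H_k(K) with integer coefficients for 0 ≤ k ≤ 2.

Order the vertices as a < b < c < d < e < f < g. Listing each simplex with vertices in this order, K has dimension 2 with simplices:

  0-simplices (7): a, b, c, d, e, f, g
  1-simplices (21): ab, ac, ad, ae, af, ag, bc, bd, be, bf, bg, cd, ce, cf, cg, de, df, dg, ef, eg, fg
  2-simplices (14): abd, abe, acd, acf, aeg, afg, bce, bcg, bdf, bfg, cdg, cef, def, deg

so the chain groups are C_0 ≅ Z^7, C_1 ≅ Z^21, C_2 ≅ Z^14.

∂_1: C_1 → C_0 maps an edge to its endpoints' difference, ∂[p,q] = q − p.
As a 7×21 matrix over Z this has rank 6, with invariant factors (1,1,1,1,1,1).

Boundary ∂_2: C_2 → C_1 acts by ∂[p,q,r] = [q,r] − [p,r] + [p,q]. For instance
  ∂acd = cd − ad + ac,
  ∂def = ef − df + de.
As a 21×14 matrix over Z this has rank 13, with invariant factors (1,1,1,1,1,1,1,1,1,1,1,1,1).

From H_k ≅ ker(∂_k) / im(∂_{k+1}) we obtain:

  H_0: rank C_0 − rank ∂_1 = 7 − 6 = 1, and the invariant factors of ∂_1 are all 1, so H_0 = Z.
  H_1: rank ker ∂_1 − rank ∂_2 = (21 − 6) − 13 = 2, and the invariant factors of ∂_2 are all 1, so H_1 = Z^2.
  H_2: rank ker ∂_2 − rank ∂_3 = (14 − 13) − 0 = 1, and there is no ∂_3, so H_2 = Z.

H_0 = Z,  H_1 = Z^2,  H_2 = Z.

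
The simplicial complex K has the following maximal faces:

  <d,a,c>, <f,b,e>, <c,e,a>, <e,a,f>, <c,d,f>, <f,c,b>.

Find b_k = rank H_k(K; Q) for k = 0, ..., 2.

b_0 = 1, b_1 = 1, b_2 = 0.

We work with the vertex ordering a < b < c < d < e < f. The simplices of K, each written with vertices in increasing order, are:

  0-simplices (6): a, b, c, d, e, f
  1-simplices (12): ac, ad, ae, af, bc, be, bf, cd, ce, cf, df, ef
  2-simplices (6): acd, ace, aef, bcf, bef, cdf

Hence C_0 ≅ Z^6, C_1 ≅ Z^12, C_2 ≅ Z^6.

∂_1: C_1 → C_0 sends each edge [p,q] (with p < q) to q − p. For instance
  ∂bf = f − b.
This gives a 6×12 integer matrix of rank 5; reducing to Smith normal form yields diagonal entries (1,1,1,1,1).

The boundary map ∂_2: C_2 → C_1 maps a triangle to the signed sum of its edges. For instance
  ∂ace = ce − ae + ac,
  ∂cdf = df − cf + cd.
The resulting 12×6 matrix has rank 6, and its Smith normal form has invariant factors (1,1,1,1,1,1).

From H_k ≅ ker(∂_k) / im(∂_{k+1}) we obtain:

  H_0: rank C_0 − rank ∂_1 = 6 − 5 = 1, and the invariant factors of ∂_1 are all 1, so H_0 ≅ Z.
  H_1: rank ker ∂_1 − rank ∂_2 = (12 − 5) − 6 = 1, and the invariant factors of ∂_2 are all 1, so H_1 ≅ Z.
  H_2: rank ker ∂_2 − rank ∂_3 = (6 − 6) − 0 = 0, and there is no ∂_3, so H_2 ≅ 0.

As a check, the Euler characteristic is 6 − 12 + 6 = 0, which agrees with 1 − 1 + 0 = 0.
(K is a triangulation of the cylinder S^1 x I.)

Hence the Betti numbers are b_0 = 1, b_1 = 1, b_2 = 0.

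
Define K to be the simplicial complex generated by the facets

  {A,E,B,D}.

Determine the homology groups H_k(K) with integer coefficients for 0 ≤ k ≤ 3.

H_0 ≅ Z,  H_1 = 0,  H_2 = 0,  H_3 = 0.

K has 4 vertices, 6 edges, 4 triangles, 1 3-simplex.
rank ∂_0 = 0, rank ∂_1 = 3 ⇒ b_0 = 4 − 0 − 3 = 1; all invariant factors of ∂_1 are 1 so no torsion. So H_0 = Z.
rank ∂_1 = 3, rank ∂_2 = 3 ⇒ b_1 = 6 − 3 − 3 = 0; all invariant factors of ∂_2 are 1 so no torsion. So H_1 = 0.
rank ∂_2 = 3, rank ∂_3 = 1 ⇒ b_2 = 4 − 3 − 1 = 0; all invariant factors of ∂_3 are 1 so no torsion. So H_2 = 0.
rank ∂_3 = 1, rank ∂_4 = 0 ⇒ b_3 = 1 − 1 − 0 = 0. So H_3 = 0.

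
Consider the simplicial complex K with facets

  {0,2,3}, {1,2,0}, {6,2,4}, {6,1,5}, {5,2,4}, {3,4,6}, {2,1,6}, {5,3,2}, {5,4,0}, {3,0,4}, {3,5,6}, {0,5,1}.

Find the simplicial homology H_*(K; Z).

K has 7 vertices, 18 edges, 12 triangles.
rank ∂_0 = 0, rank ∂_1 = 6 ⇒ b_0 = 7 − 0 − 6 = 1; all invariant factors of ∂_1 are 1 so no torsion. So H_0 ≅ Z.
rank ∂_1 = 6, rank ∂_2 = 12 ⇒ b_1 = 18 − 6 − 12 = 0; ∂_2 has invariant factor(s) [2] giving torsion. So H_1 ≅ Z/2Z.
rank ∂_2 = 12, rank ∂_3 = 0 ⇒ b_2 = 12 − 12 − 0 = 0. So H_2 ≅ 0.

H_0 = Z,  H_1 = Z/2Z,  H_2 = 0.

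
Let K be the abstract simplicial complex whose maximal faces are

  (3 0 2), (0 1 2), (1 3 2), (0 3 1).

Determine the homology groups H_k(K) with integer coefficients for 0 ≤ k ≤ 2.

Fix the vertex order 0 < 1 < 2 < 3 and write every simplex with vertices in increasing order. Then dim K = 2 and the simplices of K are:

  0-simplices (4): [0], [1], [2], [3]
  1-simplices (6): [0,1], [0,2], [0,3], [1,2], [1,3], [2,3]
  2-simplices (4): [0,1,2], [0,1,3], [0,2,3], [1,2,3]

giving chain groups C_0 ≅ Z^4, C_1 ≅ Z^6, C_2 ≅ Z^4.

∂_1: C_1 → C_0 sends each edge [p,q] (with p < q) to q − p. For instance
  ∂[2,3] = [3] − [2].
The resulting 4×6 matrix has rank 3, and its Smith normal form has invariant factors (1,1,1).

∂_2: C_2 → C_1 maps a triangle to the signed sum of its edges. For instance
  ∂[1,2,3] = [2,3] − [1,3] + [1,2],
  ∂[0,2,3] = [2,3] − [0,3] + [0,2].
The resulting 6×4 matrix has rank 3, and its Smith normal form has invariant factors (1,1,1).

Computing H_k = (kernel of ∂_k) / (image of ∂_{k+1}):

  H_0: rank C_0 − rank ∂_1 = 4 − 3 = 1, and the invariant factors of ∂_1 are all 1, so H_0 = Z.
  H_1: rank ker ∂_1 − rank ∂_2 = (6 − 3) − 3 = 0, and the invariant factors of ∂_2 are all 1, so H_1 = 0.
  H_2: rank ker ∂_2 − rank ∂_3 = (4 − 3) − 0 = 1, and there is no ∂_3, so H_2 = Z.

As a check, the Euler characteristic is 4 − 6 + 4 = 2, which agrees with 1 − 0 + 1 = 2.

H_0 = Z,  H_1 = 0,  H_2 = Z.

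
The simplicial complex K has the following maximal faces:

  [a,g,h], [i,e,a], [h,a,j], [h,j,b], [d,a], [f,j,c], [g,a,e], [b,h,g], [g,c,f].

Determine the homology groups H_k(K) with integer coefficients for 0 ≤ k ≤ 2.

H_0 ≅ Z,  H_1 ≅ Z,  H_2 = 0.

Take the total order a < b < c < d < e < f < g < h < i < j on the vertex set. Then K (dimension 2) consists of the simplices:

  0-simplices (10): a, b, c, d, e, f, g, h, i, j
  1-simplices (18): ad, ae, ag, ah, ai, aj, bg, bh, bj, cf, cg, cj, eg, ei, fg, fj, gh, hj
  2-simplices (8): aeg, aei, agh, ahj, bgh, bhj, cfg, cfj

Hence C_0 ≅ Z^10, C_1 ≅ Z^18, C_2 ≅ Z^8.

∂_1: C_1 → C_0 sends each edge [p,q] (with p < q) to q − p.
As a 10×18 matrix over Z this has rank 9, with invariant factors (1,1,1,1,1,1,1,1,1).

The boundary map ∂_2: C_2 → C_1 sends each 2-simplex [p,q,r] to [q,r] − [p,r] + [p,q]. For instance
  ∂cfj = fj − cj + cf,
  ∂cfg = fg − cg + cf.
This gives a 18×8 integer matrix of rank 8; reducing to Smith normal form yields diagonal entries (1,1,1,1,1,1,1,1).

Now H_k = ker ∂_k / im ∂_{k+1}, so:

  H_0: rank C_0 − rank ∂_1 = 10 − 9 = 1, and the invariant factors of ∂_1 are all 1, so H_0 = Z.
  H_1: rank ker ∂_1 − rank ∂_2 = (18 − 9) − 8 = 1, and the invariant factors of ∂_2 are all 1, so H_1 = Z.
  H_2: rank ker ∂_2 − rank ∂_3 = (8 − 8) − 0 = 0, and there is no ∂_3, so H_2 = 0.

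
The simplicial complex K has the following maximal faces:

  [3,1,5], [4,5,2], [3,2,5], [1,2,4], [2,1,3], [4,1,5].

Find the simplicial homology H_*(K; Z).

H_0 ≅ Z,  H_1 = 0,  H_2 ≅ Z.

Order the vertices as 1 < 2 < 3 < 4 < 5. Listing each simplex with vertices in this order, K has dimension 2 with simplices:

  0-simplices (5): [1], [2], [3], [4], [5]
  1-simplices (9): [1,2], [1,3], [1,4], [1,5], [2,3], [2,4], [2,5], [3,5], [4,5]
  2-simplices (6): [1,2,3], [1,2,4], [1,3,5], [1,4,5], [2,3,5], [2,4,5]

Hence C_0 ≅ Z^5, C_1 ≅ Z^9, C_2 ≅ Z^6.

Boundary ∂_1: C_1 → C_0 maps an edge to its endpoints' difference, ∂[p,q] = q − p.
The 5×9 boundary matrix has rank 4 and Smith normal form diag(1,1,1,1).

Boundary ∂_2: C_2 → C_1 maps a triangle to the signed sum of its edges. For instance
  ∂[2,3,5] = [3,5] − [2,5] + [2,3],
  ∂[1,2,4] = [2,4] − [1,4] + [1,2].
The 9×6 boundary matrix has rank 5 and Smith normal form diag(1,1,1,1,1).

Now H_k = ker ∂_k / im ∂_{k+1}, so:

  H_0: rank C_0 − rank ∂_1 = 5 − 4 = 1, and the invariant factors of ∂_1 are all 1, so H_0 ≅ Z.
  H_1: rank ker ∂_1 − rank ∂_2 = (9 − 4) − 5 = 0, and the invariant factors of ∂_2 are all 1, so H_1 ≅ 0.
  H_2: rank ker ∂_2 − rank ∂_3 = (6 − 5) − 0 = 1, and there is no ∂_3, so H_2 ≅ Z.

(K is a triangulation of the 2-sphere S^2.)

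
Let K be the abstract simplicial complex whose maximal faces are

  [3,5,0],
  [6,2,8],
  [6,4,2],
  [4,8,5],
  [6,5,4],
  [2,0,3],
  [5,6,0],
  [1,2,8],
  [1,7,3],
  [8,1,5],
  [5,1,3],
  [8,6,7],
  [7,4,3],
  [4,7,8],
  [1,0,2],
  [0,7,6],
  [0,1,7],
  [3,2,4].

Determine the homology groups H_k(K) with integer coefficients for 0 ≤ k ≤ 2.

H_0 ≅ Z,  H_1 ≅ Z ⊕ Z/2,  H_2 = 0.

Order the vertices as 0 < 1 < 2 < 3 < 4 < 5 < 6 < 7 < 8. Listing each simplex with vertices in this order, K has dimension 2 with simplices:

  0-simplices (9): [0], [1], [2], [3], [4], [5], [6], [7], [8]
  1-simplices (27): (27 of them)
  2-simplices (18): [0,1,2], [0,1,7], [0,2,3], [0,3,5], [0,5,6], [0,6,7], [1,2,8], [1,3,5], [1,3,7], [1,5,8], [2,3,4], [2,4,6], [2,6,8], [3,4,7], [4,5,6], [4,5,8], [4,7,8], [6,7,8]

giving chain groups C_0 ≅ Z^9, C_1 ≅ Z^27, C_2 ≅ Z^18.

The boundary map ∂_1: C_1 → C_0 is given by ∂[p,q] = [q] − [p]. For instance
  ∂[6,7] = [7] − [6].
As a 9×27 matrix over Z this has rank 8, with invariant factors (1,1,1,1,1,1,1,1).

Boundary ∂_2: C_2 → C_1 acts by ∂[p,q,r] = [q,r] − [p,r] + [p,q]. For instance
  ∂[1,3,7] = [3,7] − [1,7] + [1,3],
  ∂[2,3,4] = [3,4] − [2,4] + [2,3].
The 27×18 boundary matrix has rank 18 and Smith normal form diag(1,1,1,1,1,1,1,1,1,1,1,1,1,1,1,1,1,2).

From H_k ≅ ker(∂_k) / im(∂_{k+1}) we obtain:

  H_0: rank C_0 − rank ∂_1 = 9 − 8 = 1, and the invariant factors of ∂_1 are all 1, so H_0 = Z.
  H_1: rank ker ∂_1 − rank ∂_2 = (27 − 8) − 18 = 1, and ∂_2 has invariant factor 2 > 1, so H_1 = Z ⊕ Z/2.
  H_2: rank ker ∂_2 − rank ∂_3 = (18 − 18) − 0 = 0, and there is no ∂_3, so H_2 = 0.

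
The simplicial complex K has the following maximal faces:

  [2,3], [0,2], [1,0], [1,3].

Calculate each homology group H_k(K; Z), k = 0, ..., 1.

We work with the vertex ordering 0 < 1 < 2 < 3. The simplices of K, each written with vertices in increasing order, are:

  0-simplices (4): [0], [1], [2], [3]
  1-simplices (4): [0,1], [0,2], [1,3], [2,3]

so the chain groups are C_0 ≅ Z^4, C_1 ≅ Z^4.

Boundary ∂_1: C_1 → C_0 sends each edge [p,q] (with p < q) to q − p. For instance
  ∂[2,3] = [3] − [2].
The 4×4 boundary matrix has rank 3 and Smith normal form diag(1,1,1).

Now H_k = ker ∂_k / im ∂_{k+1}, so:

  H_0: rank C_0 − rank ∂_1 = 4 − 3 = 1, and the invariant factors of ∂_1 are all 1, so H_0 = Z.
  H_1: rank ker ∂_1 − rank ∂_2 = (4 − 3) − 0 = 1, and there is no ∂_2, so H_1 = Z.

H_0 ≅ Z,  H_1 ≅ Z.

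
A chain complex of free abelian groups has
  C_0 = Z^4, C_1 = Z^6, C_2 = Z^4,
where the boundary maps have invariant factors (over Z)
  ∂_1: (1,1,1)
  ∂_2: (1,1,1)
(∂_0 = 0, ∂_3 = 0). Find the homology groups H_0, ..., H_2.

H_0: b_0 = 4 − 0 − 3 = 1; torsion from ∂_1 factors > 1: none. So H_0 ≅ Z.
H_1: b_1 = 6 − 3 − 3 = 0; torsion from ∂_2 factors > 1: none. So H_1 ≅ 0.
H_2: b_2 = 4 − 3 − 0 = 1; torsion from ∂_3 factors > 1: none. So H_2 ≅ Z.

H_0 ≅ Z,  H_1 = 0,  H_2 ≅ Z.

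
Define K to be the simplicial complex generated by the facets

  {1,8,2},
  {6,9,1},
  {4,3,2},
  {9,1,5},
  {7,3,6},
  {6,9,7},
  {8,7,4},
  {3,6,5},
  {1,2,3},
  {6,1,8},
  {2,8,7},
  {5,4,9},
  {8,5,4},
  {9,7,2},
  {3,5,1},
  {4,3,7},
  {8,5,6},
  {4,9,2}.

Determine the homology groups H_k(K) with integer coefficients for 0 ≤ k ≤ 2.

Order the vertices as 1 < 2 < 3 < 4 < 5 < 6 < 7 < 8 < 9. Listing each simplex with vertices in this order, K has dimension 2 with simplices:

  0-simplices (9): [1], [2], [3], [4], [5], [6], [7], [8], [9]
  1-simplices (27): (27 of them)
  2-simplices (18): [1,2,3], [1,2,8], [1,3,5], [1,5,9], [1,6,8], [1,6,9], [2,3,4], [2,4,9], [2,7,8], [2,7,9], [3,4,7], [3,5,6], [3,6,7], [4,5,8], [4,5,9], [4,7,8], [5,6,8], [6,7,9]

giving chain groups C_0 ≅ Z^9, C_1 ≅ Z^27, C_2 ≅ Z^18.

∂_1: C_1 → C_0 sends each edge [p,q] (with p < q) to q − p.
As a 9×27 matrix over Z this has rank 8, with invariant factors (1,1,1,1,1,1,1,1).

∂_2: C_2 → C_1 maps a triangle to the signed sum of its edges. For instance
  ∂[2,4,9] = [4,9] − [2,9] + [2,4],
  ∂[1,6,8] = [6,8] − [1,8] + [1,6].
The resulting 27×18 matrix has rank 18, and its Smith normal form has invariant factors (1,1,1,1,1,1,1,1,1,1,1,1,1,1,1,1,1,2).

Reading off H_k = ker ∂_k / im ∂_{k+1}:

  H_0: rank C_0 − rank ∂_1 = 9 − 8 = 1, and the invariant factors of ∂_1 are all 1, so H_0 ≅ Z.
  H_1: rank ker ∂_1 − rank ∂_2 = (27 − 8) − 18 = 1, and ∂_2 has invariant factor 2 > 1, so H_1 ≅ Z × Z/2.
  H_2: rank ker ∂_2 − rank ∂_3 = (18 − 18) − 0 = 0, and there is no ∂_3, so H_2 ≅ 0.

H_0 ≅ Z,  H_1 ≅ Z × Z/2,  H_2 = 0.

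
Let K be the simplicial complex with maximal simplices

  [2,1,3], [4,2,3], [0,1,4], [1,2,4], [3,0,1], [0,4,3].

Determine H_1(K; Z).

K has 5 vertices, 9 edges, 6 triangles.
rank ∂_1 = 4, rank ∂_2 = 5 ⇒ b_1 = 9 − 4 − 5 = 0; all invariant factors of ∂_2 are 1 so no torsion. So H_1 ≅ 0.

H_1 = 0.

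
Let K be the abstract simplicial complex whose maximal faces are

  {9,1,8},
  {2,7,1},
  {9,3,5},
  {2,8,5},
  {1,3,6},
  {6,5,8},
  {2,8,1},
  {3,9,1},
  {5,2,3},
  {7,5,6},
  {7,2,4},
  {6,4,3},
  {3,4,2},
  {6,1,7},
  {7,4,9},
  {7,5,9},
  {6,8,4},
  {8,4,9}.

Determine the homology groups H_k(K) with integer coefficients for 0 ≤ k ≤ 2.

H_0 ≅ Z,  H_1 ≅ Z^2,  H_2 ≅ Z.

Take the total order 1 < 2 < 3 < 4 < 5 < 6 < 7 < 8 < 9 on the vertex set. Then K (dimension 2) consists of the simplices:

  0-simplices (9): [1], [2], [3], [4], [5], [6], [7], [8], [9]
  1-simplices (27): (27 of them)
  2-simplices (18): [1,2,7], [1,2,8], [1,3,6], [1,3,9], [1,6,7], [1,8,9], [2,3,4], [2,3,5], [2,4,7], [2,5,8], [3,4,6], [3,5,9], [4,6,8], [4,7,9], [4,8,9], [5,6,7], [5,6,8], [5,7,9]

Hence C_0 ≅ Z^9, C_1 ≅ Z^27, C_2 ≅ Z^18.

∂_1: C_1 → C_0 is given by ∂[p,q] = [q] − [p].
This gives a 9×27 integer matrix of rank 8; reducing to Smith normal form yields diagonal entries (1,1,1,1,1,1,1,1).

Boundary ∂_2: C_2 → C_1 acts by ∂[p,q,r] = [q,r] − [p,r] + [p,q]. For instance
  ∂[4,7,9] = [7,9] − [4,9] + [4,7],
  ∂[5,6,7] = [6,7] − [5,7] + [5,6].
As a 27×18 matrix over Z this has rank 17, with invariant factors (1,1,1,1,1,1,1,1,1,1,1,1,1,1,1,1,1).

From H_k ≅ ker(∂_k) / im(∂_{k+1}) we obtain:

  H_0: rank C_0 − rank ∂_1 = 9 − 8 = 1, and the invariant factors of ∂_1 are all 1, so H_0 = Z.
  H_1: rank ker ∂_1 − rank ∂_2 = (27 − 8) − 17 = 2, and the invariant factors of ∂_2 are all 1, so H_1 = Z^2.
  H_2: rank ker ∂_2 − rank ∂_3 = (18 − 17) − 0 = 1, and there is no ∂_3, so H_2 = Z.

(K is a triangulation of the torus T^2.)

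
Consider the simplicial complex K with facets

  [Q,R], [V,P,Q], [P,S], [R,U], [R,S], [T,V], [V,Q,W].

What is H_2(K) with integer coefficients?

H_2 ≅ 0.

Fix the vertex order P < Q < R < S < T < U < V < W and write every simplex with vertices in increasing order. Then dim K = 2 and the simplices of K are:

  0-simplices (8): P, Q, R, S, T, U, V, W
  1-simplices (10): PQ, PS, PV, QR, QV, QW, RS, RU, TV, VW
  2-simplices (2): PQV, QVW

Hence C_0 ≅ Z^8, C_1 ≅ Z^10, C_2 ≅ Z^2.

Boundary ∂_1: C_1 → C_0 sends each edge [p,q] (with p < q) to q − p. For instance
  ∂PS = S − P.
This gives a 8×10 integer matrix of rank 7; reducing to Smith normal form yields diagonal entries (1,1,1,1,1,1,1).

Boundary ∂_2: C_2 → C_1 sends each 2-simplex [p,q,r] to [q,r] − [p,r] + [p,q]. For instance
  ∂PQV = QV − PV + PQ,
  ∂QVW = VW − QW + QV.
The resulting 10×2 matrix has rank 2, and its Smith normal form has invariant factors (1,1).

From H_k ≅ ker(∂_k) / im(∂_{k+1}) we obtain:

  H_2: rank ker ∂_2 − rank ∂_3 = (2 − 2) − 0 = 0, and there is no ∂_3, so H_2 ≅ 0.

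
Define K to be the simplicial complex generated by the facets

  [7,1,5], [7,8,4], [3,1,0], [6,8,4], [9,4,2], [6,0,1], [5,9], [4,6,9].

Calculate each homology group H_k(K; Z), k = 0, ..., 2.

Order the vertices as 0 < 1 < 2 < 3 < 4 < 5 < 6 < 7 < 8 < 9. Listing each simplex with vertices in this order, K has dimension 2 with simplices:

  0-simplices (10): [0], [1], [2], [3], [4], [5], [6], [7], [8], [9]
  1-simplices (18): [0,1], [0,3], [0,6], [1,3], [1,5], [1,6], [1,7], [2,4], [2,9], [4,6], [4,7], [4,8], [4,9], [5,7], [5,9], [6,8], [6,9], [7,8]
  2-simplices (7): [0,1,3], [0,1,6], [1,5,7], [2,4,9], [4,6,8], [4,6,9], [4,7,8]

Hence C_0 ≅ Z^10, C_1 ≅ Z^18, C_2 ≅ Z^7.

Boundary ∂_1: C_1 → C_0 is given by ∂[p,q] = [q] − [p]. For instance
  ∂[1,5] = [5] − [1].
This gives a 10×18 integer matrix of rank 9; reducing to Smith normal form yields diagonal entries (1,1,1,1,1,1,1,1,1).

Boundary ∂_2: C_2 → C_1 acts by ∂[p,q,r] = [q,r] − [p,r] + [p,q]. For instance
  ∂[1,5,7] = [5,7] − [1,7] + [1,5],
  ∂[2,4,9] = [4,9] − [2,9] + [2,4].
The 18×7 boundary matrix has rank 7 and Smith normal form diag(1,1,1,1,1,1,1).

Now H_k = ker ∂_k / im ∂_{k+1}, so:

  H_0: rank C_0 − rank ∂_1 = 10 − 9 = 1, and the invariant factors of ∂_1 are all 1, so H_0 = Z.
  H_1: rank ker ∂_1 − rank ∂_2 = (18 − 9) − 7 = 2, and the invariant factors of ∂_2 are all 1, so H_1 = Z^2.
  H_2: rank ker ∂_2 − rank ∂_3 = (7 − 7) − 0 = 0, and there is no ∂_3, so H_2 = 0.

As a check, the Euler characteristic is 10 − 18 + 7 = -1, which agrees with 1 − 2 + 0 = -1.

H_0 ≅ Z,  H_1 ≅ Z^2,  H_2 = 0.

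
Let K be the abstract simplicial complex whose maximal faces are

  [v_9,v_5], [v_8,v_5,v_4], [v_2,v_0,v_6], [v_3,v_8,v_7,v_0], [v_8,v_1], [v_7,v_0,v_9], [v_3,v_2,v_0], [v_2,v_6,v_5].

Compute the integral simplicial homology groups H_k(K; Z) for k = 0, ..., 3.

Order the vertices as v_0 < v_1 < v_2 < v_3 < v_4 < v_5 < v_6 < v_7 < v_8 < v_9. Listing each simplex with vertices in this order, K has dimension 3 with simplices:

  0-simplices (10): [v_0], [v_1], [v_2], [v_3], [v_4], [v_5], [v_6], [v_7], [v_8], [v_9]
  1-simplices (19): (19 of them)
  2-simplices (9): [v_0,v_2,v_3], [v_0,v_2,v_6], [v_0,v_3,v_7], [v_0,v_3,v_8], [v_0,v_7,v_8], [v_0,v_7,v_9], [v_2,v_5,v_6], [v_3,v_7,v_8], [v_4,v_5,v_8]
  3-simplices (1): [v_0,v_3,v_7,v_8]

so the chain groups are C_0 ≅ Z^10, C_1 ≅ Z^19, C_2 ≅ Z^9, C_3 ≅ Z^1.

∂_1: C_1 → C_0 is given by ∂[p,q] = [q] − [p].
This gives a 10×19 integer matrix of rank 9; reducing to Smith normal form yields diagonal entries (1,1,1,1,1,1,1,1,1).

Boundary ∂_2: C_2 → C_1 maps a triangle to the signed sum of its edges. For instance
  ∂[v_0,v_7,v_8] = [v_7,v_8] − [v_0,v_8] + [v_0,v_7],
  ∂[v_4,v_5,v_8] = [v_5,v_8] − [v_4,v_8] + [v_4,v_5].
As a 19×9 matrix over Z this has rank 8, with invariant factors (1,1,1,1,1,1,1,1).

The boundary map ∂_3: C_3 → C_2 sends each 3-simplex σ to the alternating sum Σ_i (−1)^i (σ with its i-th vertex removed). For instance
  ∂[v_0,v_3,v_7,v_8] = [v_3,v_7,v_8] − [v_0,v_7,v_8] + [v_0,v_3,v_8] − [v_0,v_3,v_7].
The resulting 9×1 matrix has rank 1, and its Smith normal form has invariant factors (1).

Reading off H_k = ker ∂_k / im ∂_{k+1}:

  H_0: rank C_0 − rank ∂_1 = 10 − 9 = 1, and the invariant factors of ∂_1 are all 1, so H_0 = Z.
  H_1: rank ker ∂_1 − rank ∂_2 = (19 − 9) − 8 = 2, and the invariant factors of ∂_2 are all 1, so H_1 = Z^2.
  H_2: rank ker ∂_2 − rank ∂_3 = (9 − 8) − 1 = 0, and the invariant factors of ∂_3 are all 1, so H_2 = 0.
  H_3: rank ker ∂_3 − rank ∂_4 = (1 − 1) − 0 = 0, and there is no ∂_4, so H_3 = 0.

H_0 = Z,  H_1 = Z^2,  H_2 = 0,  H_3 = 0.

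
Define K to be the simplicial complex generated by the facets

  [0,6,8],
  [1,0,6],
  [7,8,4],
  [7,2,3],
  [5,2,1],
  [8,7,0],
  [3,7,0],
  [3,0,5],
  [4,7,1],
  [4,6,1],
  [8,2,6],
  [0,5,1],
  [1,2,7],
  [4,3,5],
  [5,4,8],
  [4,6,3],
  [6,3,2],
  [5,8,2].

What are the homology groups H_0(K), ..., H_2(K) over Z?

H_0 = Z,  H_1 = Z^2,  H_2 = Z.

Fix the vertex order 0 < 1 < 2 < 3 < 4 < 5 < 6 < 7 < 8 and write every simplex with vertices in increasing order. Then dim K = 2 and the simplices of K are:

  0-simplices (9): [0], [1], [2], [3], [4], [5], [6], [7], [8]
  1-simplices (27): (27 of them)
  2-simplices (18): [0,1,5], [0,1,6], [0,3,5], [0,3,7], [0,6,8], [0,7,8], [1,2,5], [1,2,7], [1,4,6], [1,4,7], [2,3,6], [2,3,7], [2,5,8], [2,6,8], [3,4,5], [3,4,6], [4,5,8], [4,7,8]

Hence C_0 ≅ Z^9, C_1 ≅ Z^27, C_2 ≅ Z^18.

∂_1: C_1 → C_0 is given by ∂[p,q] = [q] − [p]. For instance
  ∂[2,6] = [6] − [2].
The 9×27 boundary matrix has rank 8 and Smith normal form diag(1,1,1,1,1,1,1,1).

∂_2: C_2 → C_1 sends each 2-simplex [p,q,r] to [q,r] − [p,r] + [p,q]. For instance
  ∂[3,4,5] = [4,5] − [3,5] + [3,4],
  ∂[0,7,8] = [7,8] − [0,8] + [0,7].
This gives a 27×18 integer matrix of rank 17; reducing to Smith normal form yields diagonal entries (1,1,1,1,1,1,1,1,1,1,1,1,1,1,1,1,1).

Reading off H_k = ker ∂_k / im ∂_{k+1}:

  H_0: rank C_0 − rank ∂_1 = 9 − 8 = 1, and the invariant factors of ∂_1 are all 1, so H_0 ≅ Z.
  H_1: rank ker ∂_1 − rank ∂_2 = (27 − 8) − 17 = 2, and the invariant factors of ∂_2 are all 1, so H_1 ≅ Z^2.
  H_2: rank ker ∂_2 − rank ∂_3 = (18 − 17) − 0 = 1, and there is no ∂_3, so H_2 ≅ Z.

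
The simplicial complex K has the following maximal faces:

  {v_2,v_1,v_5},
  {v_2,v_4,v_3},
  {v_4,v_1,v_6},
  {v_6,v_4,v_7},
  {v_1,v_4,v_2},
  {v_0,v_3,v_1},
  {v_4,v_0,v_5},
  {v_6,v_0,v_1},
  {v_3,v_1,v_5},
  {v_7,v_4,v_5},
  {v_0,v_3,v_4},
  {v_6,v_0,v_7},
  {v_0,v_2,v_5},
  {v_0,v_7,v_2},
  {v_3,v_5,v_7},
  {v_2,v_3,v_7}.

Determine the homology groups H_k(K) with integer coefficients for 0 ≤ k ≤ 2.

H_0 = Z,  H_1 = Z^2,  H_2 = Z.

Fix the vertex order v_0 < v_1 < v_2 < v_3 < v_4 < v_5 < v_6 < v_7 and write every simplex with vertices in increasing order. Then dim K = 2 and the simplices of K are:

  0-simplices (8): [v_0], [v_1], [v_2], [v_3], [v_4], [v_5], [v_6], [v_7]
  1-simplices (24): (24 of them)
  2-simplices (16): (16 of them)

giving chain groups C_0 ≅ Z^8, C_1 ≅ Z^24, C_2 ≅ Z^16.

∂_1: C_1 → C_0 sends each edge [p,q] (with p < q) to q − p. For instance
  ∂[v_4,v_6] = [v_6] − [v_4].
As a 8×24 matrix over Z this has rank 7, with invariant factors (1,1,1,1,1,1,1).

∂_2: C_2 → C_1 sends each 2-simplex [p,q,r] to [q,r] − [p,r] + [p,q]. For instance
  ∂[v_0,v_3,v_4] = [v_3,v_4] − [v_0,v_4] + [v_0,v_3],
  ∂[v_1,v_3,v_5] = [v_3,v_5] − [v_1,v_5] + [v_1,v_3].
As a 24×16 matrix over Z this has rank 15, with invariant factors (1,1,1,1,1,1,1,1,1,1,1,1,1,1,1).

Now H_k = ker ∂_k / im ∂_{k+1}, so:

  H_0: rank C_0 − rank ∂_1 = 8 − 7 = 1, and the invariant factors of ∂_1 are all 1, so H_0 ≅ Z.
  H_1: rank ker ∂_1 − rank ∂_2 = (24 − 7) − 15 = 2, and the invariant factors of ∂_2 are all 1, so H_1 ≅ Z^2.
  H_2: rank ker ∂_2 − rank ∂_3 = (16 − 15) − 0 = 1, and there is no ∂_3, so H_2 ≅ Z.

As a check, the Euler characteristic is 8 − 24 + 16 = 0, which agrees with 1 − 2 + 1 = 0.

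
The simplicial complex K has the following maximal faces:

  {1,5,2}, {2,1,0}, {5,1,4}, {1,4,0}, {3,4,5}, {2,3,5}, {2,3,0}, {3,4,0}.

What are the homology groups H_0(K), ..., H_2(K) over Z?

H_0 ≅ Z,  H_1 = 0,  H_2 ≅ Z.

Fix the vertex order 0 < 1 < 2 < 3 < 4 < 5 and write every simplex with vertices in increasing order. Then dim K = 2 and the simplices of K are:

  0-simplices (6): [0], [1], [2], [3], [4], [5]
  1-simplices (12): [0,1], [0,2], [0,3], [0,4], [1,2], [1,4], [1,5], [2,3], [2,5], [3,4], [3,5], [4,5]
  2-simplices (8): [0,1,2], [0,1,4], [0,2,3], [0,3,4], [1,2,5], [1,4,5], [2,3,5], [3,4,5]

Hence C_0 ≅ Z^6, C_1 ≅ Z^12, C_2 ≅ Z^8.

∂_1: C_1 → C_0 sends each edge [p,q] (with p < q) to q − p. For instance
  ∂[0,2] = [2] − [0].
The resulting 6×12 matrix has rank 5, and its Smith normal form has invariant factors (1,1,1,1,1).

Boundary ∂_2: C_2 → C_1 maps a triangle to the signed sum of its edges. For instance
  ∂[0,1,2] = [1,2] − [0,2] + [0,1],
  ∂[0,1,4] = [1,4] − [0,4] + [0,1].
The resulting 12×8 matrix has rank 7, and its Smith normal form has invariant factors (1,1,1,1,1,1,1).

Reading off H_k = ker ∂_k / im ∂_{k+1}:

  H_0: rank C_0 − rank ∂_1 = 6 − 5 = 1, and the invariant factors of ∂_1 are all 1, so H_0 ≅ Z.
  H_1: rank ker ∂_1 − rank ∂_2 = (12 − 5) − 7 = 0, and the invariant factors of ∂_2 are all 1, so H_1 ≅ 0.
  H_2: rank ker ∂_2 − rank ∂_3 = (8 − 7) − 0 = 1, and there is no ∂_3, so H_2 ≅ Z.

As a check, the Euler characteristic is 6 − 12 + 8 = 2, which agrees with 1 − 0 + 1 = 2.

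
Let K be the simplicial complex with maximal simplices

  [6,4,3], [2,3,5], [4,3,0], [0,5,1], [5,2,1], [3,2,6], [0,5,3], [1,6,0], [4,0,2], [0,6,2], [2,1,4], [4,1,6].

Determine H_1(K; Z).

We work with the vertex ordering 0 < 1 < 2 < 3 < 4 < 5 < 6. The simplices of K, each written with vertices in increasing order, are:

  0-simplices (7): [0], [1], [2], [3], [4], [5], [6]
  1-simplices (18): [0,1], [0,2], [0,3], [0,4], [0,5], [0,6], [1,2], [1,4], [1,5], [1,6], [2,3], [2,4], [2,5], [2,6], [3,4], [3,5], [3,6], [4,6]
  2-simplices (12): [0,1,5], [0,1,6], [0,2,4], [0,2,6], [0,3,4], [0,3,5], [1,2,4], [1,2,5], [1,4,6], [2,3,5], [2,3,6], [3,4,6]

giving chain groups C_0 ≅ Z^7, C_1 ≅ Z^18, C_2 ≅ Z^12.

The boundary map ∂_1: C_1 → C_0 is given by ∂[p,q] = [q] − [p].
The resulting 7×18 matrix has rank 6, and its Smith normal form has invariant factors (1,1,1,1,1,1).

Boundary ∂_2: C_2 → C_1 sends each 2-simplex [p,q,r] to [q,r] − [p,r] + [p,q]. For instance
  ∂[3,4,6] = [4,6] − [3,6] + [3,4],
  ∂[0,3,5] = [3,5] − [0,5] + [0,3].
As a 18×12 matrix over Z this has rank 12, with invariant factors (1,1,1,1,1,1,1,1,1,1,1,2).

Reading off H_k = ker ∂_k / im ∂_{k+1}:

  H_1: rank ker ∂_1 − rank ∂_2 = (18 − 6) − 12 = 0, and ∂_2 has invariant factor 2 > 1, so H_1 ≅ Z/2.

H_1 = Z/2.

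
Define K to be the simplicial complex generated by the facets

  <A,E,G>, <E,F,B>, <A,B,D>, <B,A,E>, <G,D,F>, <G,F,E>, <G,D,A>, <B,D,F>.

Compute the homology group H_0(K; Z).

Fix the vertex order A < B < D < E < F < G and write every simplex with vertices in increasing order. Then dim K = 2 and the simplices of K are:

  0-simplices (6): A, B, D, E, F, G
  1-simplices (12): AB, AD, AE, AG, BD, BE, BF, DF, DG, EF, EG, FG
  2-simplices (8): ABD, ABE, ADG, AEG, BDF, BEF, DFG, EFG

Hence C_0 ≅ Z^6, C_1 ≅ Z^12, C_2 ≅ Z^8.

The boundary map ∂_1: C_1 → C_0 sends each edge [p,q] (with p < q) to q − p.
The resulting 6×12 matrix has rank 5, and its Smith normal form has invariant factors (1,1,1,1,1).

∂_2: C_2 → C_1 maps a triangle to the signed sum of its edges. For instance
  ∂EFG = FG − EG + EF,
  ∂ABE = BE − AE + AB.
This gives a 12×8 integer matrix of rank 7; reducing to Smith normal form yields diagonal entries (1,1,1,1,1,1,1).

Computing H_k = (kernel of ∂_k) / (image of ∂_{k+1}):

  H_0: rank C_0 − rank ∂_1 = 6 − 5 = 1, and the invariant factors of ∂_1 are all 1, so H_0 = Z.

(K is a triangulation of the 2-sphere S^2.)

H_0 = Z.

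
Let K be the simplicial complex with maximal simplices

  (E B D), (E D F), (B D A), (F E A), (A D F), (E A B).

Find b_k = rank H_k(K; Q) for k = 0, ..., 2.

b_0 = 1, b_1 = 0, b_2 = 1.

We work with the vertex ordering A < B < D < E < F. The simplices of K, each written with vertices in increasing order, are:

  0-simplices (5): A, B, D, E, F
  1-simplices (9): AB, AD, AE, AF, BD, BE, DE, DF, EF
  2-simplices (6): ABD, ABE, ADF, AEF, BDE, DEF

giving chain groups C_0 ≅ Z^5, C_1 ≅ Z^9, C_2 ≅ Z^6.

∂_1: C_1 → C_0 sends each edge [p,q] (with p < q) to q − p. For instance
  ∂BE = E − B.
This gives a 5×9 integer matrix of rank 4; reducing to Smith normal form yields diagonal entries (1,1,1,1).

∂_2: C_2 → C_1 maps a triangle to the signed sum of its edges. For instance
  ∂ABE = BE − AE + AB,
  ∂BDE = DE − BE + BD.
The resulting 9×6 matrix has rank 5, and its Smith normal form has invariant factors (1,1,1,1,1).

Reading off H_k = ker ∂_k / im ∂_{k+1}:

  H_0: rank C_0 − rank ∂_1 = 5 − 4 = 1, and the invariant factors of ∂_1 are all 1, so H_0 = Z.
  H_1: rank ker ∂_1 − rank ∂_2 = (9 − 4) − 5 = 0, and the invariant factors of ∂_2 are all 1, so H_1 = 0.
  H_2: rank ker ∂_2 − rank ∂_3 = (6 − 5) − 0 = 1, and there is no ∂_3, so H_2 = Z.

As a check, the Euler characteristic is 5 − 9 + 6 = 2, which agrees with 1 − 0 + 1 = 2.

Hence the Betti numbers are b_0 = 1, b_1 = 0, b_2 = 1.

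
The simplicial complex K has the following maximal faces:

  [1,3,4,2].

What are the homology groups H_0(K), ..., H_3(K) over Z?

We work with the vertex ordering 1 < 2 < 3 < 4. The simplices of K, each written with vertices in increasing order, are:

  0-simplices (4): [1], [2], [3], [4]
  1-simplices (6): [1,2], [1,3], [1,4], [2,3], [2,4], [3,4]
  2-simplices (4): [1,2,3], [1,2,4], [1,3,4], [2,3,4]
  3-simplices (1): [1,2,3,4]

so the chain groups are C_0 ≅ Z^4, C_1 ≅ Z^6, C_2 ≅ Z^4, C_3 ≅ Z^1.

∂_1: C_1 → C_0 is given by ∂[p,q] = [q] − [p]. For instance
  ∂[2,3] = [3] − [2].
As a 4×6 matrix over Z this has rank 3, with invariant factors (1,1,1).

∂_2: C_2 → C_1 sends each 2-simplex [p,q,r] to [q,r] − [p,r] + [p,q]. For instance
  ∂[1,3,4] = [3,4] − [1,4] + [1,3],
  ∂[1,2,4] = [2,4] − [1,4] + [1,2].
The resulting 6×4 matrix has rank 3, and its Smith normal form has invariant factors (1,1,1).

Boundary ∂_3: C_3 → C_2 sends each 3-simplex σ to the alternating sum Σ_i (−1)^i (σ with its i-th vertex removed). For instance
  ∂[1,2,3,4] = [2,3,4] − [1,3,4] + [1,2,4] − [1,2,3].
As a 4×1 matrix over Z this has rank 1, with invariant factors (1).

Reading off H_k = ker ∂_k / im ∂_{k+1}:

  H_0: rank C_0 − rank ∂_1 = 4 − 3 = 1, and the invariant factors of ∂_1 are all 1, so H_0 ≅ Z.
  H_1: rank ker ∂_1 − rank ∂_2 = (6 − 3) − 3 = 0, and the invariant factors of ∂_2 are all 1, so H_1 ≅ 0.
  H_2: rank ker ∂_2 − rank ∂_3 = (4 − 3) − 1 = 0, and the invariant factors of ∂_3 are all 1, so H_2 ≅ 0.
  H_3: rank ker ∂_3 − rank ∂_4 = (1 − 1) − 0 = 0, and there is no ∂_4, so H_3 ≅ 0.

(K is a triangulation of the 3-simplex.)

H_0 = Z,  H_1 = 0,  H_2 = 0,  H_3 = 0.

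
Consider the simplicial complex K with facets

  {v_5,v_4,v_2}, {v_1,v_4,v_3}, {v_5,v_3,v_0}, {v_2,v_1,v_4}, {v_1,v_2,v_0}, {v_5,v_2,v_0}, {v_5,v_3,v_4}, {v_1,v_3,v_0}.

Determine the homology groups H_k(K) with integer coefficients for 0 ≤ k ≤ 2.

H_0 ≅ Z,  H_1 = 0,  H_2 ≅ Z.

Take the total order v_0 < v_1 < v_2 < v_3 < v_4 < v_5 on the vertex set. Then K (dimension 2) consists of the simplices:

  0-simplices (6): [v_0], [v_1], [v_2], [v_3], [v_4], [v_5]
  1-simplices (12): [v_0,v_1], [v_0,v_2], [v_0,v_3], [v_0,v_5], [v_1,v_2], [v_1,v_3], [v_1,v_4], [v_2,v_4], [v_2,v_5], [v_3,v_4], [v_3,v_5], [v_4,v_5]
  2-simplices (8): [v_0,v_1,v_2], [v_0,v_1,v_3], [v_0,v_2,v_5], [v_0,v_3,v_5], [v_1,v_2,v_4], [v_1,v_3,v_4], [v_2,v_4,v_5], [v_3,v_4,v_5]

Hence C_0 ≅ Z^6, C_1 ≅ Z^12, C_2 ≅ Z^8.

Boundary ∂_1: C_1 → C_0 sends each edge [p,q] (with p < q) to q − p. For instance
  ∂[v_3,v_5] = [v_5] − [v_3].
This gives a 6×12 integer matrix of rank 5; reducing to Smith normal form yields diagonal entries (1,1,1,1,1).

Boundary ∂_2: C_2 → C_1 maps a triangle to the signed sum of its edges. For instance
  ∂[v_0,v_2,v_5] = [v_2,v_5] − [v_0,v_5] + [v_0,v_2],
  ∂[v_0,v_3,v_5] = [v_3,v_5] − [v_0,v_5] + [v_0,v_3].
The 12×8 boundary matrix has rank 7 and Smith normal form diag(1,1,1,1,1,1,1).

Computing H_k = (kernel of ∂_k) / (image of ∂_{k+1}):

  H_0: rank C_0 − rank ∂_1 = 6 − 5 = 1, and the invariant factors of ∂_1 are all 1, so H_0 ≅ Z.
  H_1: rank ker ∂_1 − rank ∂_2 = (12 − 5) − 7 = 0, and the invariant factors of ∂_2 are all 1, so H_1 ≅ 0.
  H_2: rank ker ∂_2 − rank ∂_3 = (8 − 7) − 0 = 1, and there is no ∂_3, so H_2 ≅ Z.

(K is a triangulation of the 2-sphere S^2.)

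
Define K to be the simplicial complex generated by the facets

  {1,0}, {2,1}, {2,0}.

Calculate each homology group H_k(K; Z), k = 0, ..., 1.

Fix the vertex order 0 < 1 < 2 and write every simplex with vertices in increasing order. Then dim K = 1 and the simplices of K are:

  0-simplices (3): [0], [1], [2]
  1-simplices (3): [0,1], [0,2], [1,2]

Hence C_0 ≅ Z^3, C_1 ≅ Z^3.

∂_1: C_1 → C_0 is given by ∂[p,q] = [q] − [p].
The resulting 3×3 matrix has rank 2, and its Smith normal form has invariant factors (1,1).

Reading off H_k = ker ∂_k / im ∂_{k+1}:

  H_0: rank C_0 − rank ∂_1 = 3 − 2 = 1, and the invariant factors of ∂_1 are all 1, so H_0 = Z.
  H_1: rank ker ∂_1 − rank ∂_2 = (3 − 2) − 0 = 1, and there is no ∂_2, so H_1 = Z.

H_0 = Z,  H_1 = Z.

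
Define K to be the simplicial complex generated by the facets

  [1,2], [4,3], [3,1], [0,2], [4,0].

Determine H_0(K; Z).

H_0 ≅ Z.

Fix the vertex order 0 < 1 < 2 < 3 < 4 and write every simplex with vertices in increasing order. Then dim K = 1 and the simplices of K are:

  0-simplices (5): [0], [1], [2], [3], [4]
  1-simplices (5): [0,2], [0,4], [1,2], [1,3], [3,4]

Hence C_0 ≅ Z^5, C_1 ≅ Z^5.

The boundary map ∂_1: C_1 → C_0 maps an edge to its endpoints' difference, ∂[p,q] = q − p. For instance
  ∂[3,4] = [4] − [3].
The resulting 5×5 matrix has rank 4, and its Smith normal form has invariant factors (1,1,1,1).

From H_k ≅ ker(∂_k) / im(∂_{k+1}) we obtain:

  H_0: rank C_0 − rank ∂_1 = 5 − 4 = 1, and the invariant factors of ∂_1 are all 1, so H_0 = Z.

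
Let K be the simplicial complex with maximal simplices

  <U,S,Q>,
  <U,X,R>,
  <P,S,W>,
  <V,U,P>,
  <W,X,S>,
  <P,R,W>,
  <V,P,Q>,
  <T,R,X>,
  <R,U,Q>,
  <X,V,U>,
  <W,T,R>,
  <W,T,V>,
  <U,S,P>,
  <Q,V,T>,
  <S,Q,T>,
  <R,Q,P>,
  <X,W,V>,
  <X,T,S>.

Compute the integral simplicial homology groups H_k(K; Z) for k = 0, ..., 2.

H_0 ≅ Z,  H_1 ≅ Z ⊕ Z/2,  H_2 = 0.

Fix the vertex order P < Q < R < S < T < U < V < W < X and write every simplex with vertices in increasing order. Then dim K = 2 and the simplices of K are:

  0-simplices (9): P, Q, R, S, T, U, V, W, X
  1-simplices (27): PQ, PR, PS, PU, PV, PW, QR, QS, QT, QU, QV, RT, RU, RW, RX, ST, SU, SW, SX, TV, TW, TX, UV, UX, VW, VX, WX
  2-simplices (18): PQR, PQV, PRW, PSU, PSW, PUV, QRU, QST, QSU, QTV, RTW, RTX, RUX, STX, SWX, TVW, UVX, VWX

Hence C_0 ≅ Z^9, C_1 ≅ Z^27, C_2 ≅ Z^18.

The boundary map ∂_1: C_1 → C_0 is given by ∂[p,q] = [q] − [p]. For instance
  ∂QU = U − Q.
The 9×27 boundary matrix has rank 8 and Smith normal form diag(1,1,1,1,1,1,1,1).

∂_2: C_2 → C_1 acts by ∂[p,q,r] = [q,r] − [p,r] + [p,q]. For instance
  ∂QST = ST − QT + QS,
  ∂PQV = QV − PV + PQ.
As a 27×18 matrix over Z this has rank 18, with invariant factors (1,1,1,1,1,1,1,1,1,1,1,1,1,1,1,1,1,2).

Now H_k = ker ∂_k / im ∂_{k+1}, so:

  H_0: rank C_0 − rank ∂_1 = 9 − 8 = 1, and the invariant factors of ∂_1 are all 1, so H_0 = Z.
  H_1: rank ker ∂_1 − rank ∂_2 = (27 − 8) − 18 = 1, and ∂_2 has invariant factor 2 > 1, so H_1 = Z ⊕ Z/2.
  H_2: rank ker ∂_2 − rank ∂_3 = (18 − 18) − 0 = 0, and there is no ∂_3, so H_2 = 0.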